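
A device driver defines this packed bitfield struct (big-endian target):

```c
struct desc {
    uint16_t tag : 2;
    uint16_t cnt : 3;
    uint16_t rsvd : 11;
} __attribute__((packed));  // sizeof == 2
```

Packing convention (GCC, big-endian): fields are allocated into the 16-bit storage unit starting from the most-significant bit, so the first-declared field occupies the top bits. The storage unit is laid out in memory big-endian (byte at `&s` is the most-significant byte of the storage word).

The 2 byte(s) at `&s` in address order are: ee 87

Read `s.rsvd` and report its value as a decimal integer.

[0]=0xee [1]=0x87 (big-endian) → word 0xee87
tag [14+:2] = (word>>14) & 0x3 = 3
cnt [11+:3] = (word>>11) & 0x7 = 5
rsvd [0+:11] = (word>>0) & 0x7ff = 1671  ←

1671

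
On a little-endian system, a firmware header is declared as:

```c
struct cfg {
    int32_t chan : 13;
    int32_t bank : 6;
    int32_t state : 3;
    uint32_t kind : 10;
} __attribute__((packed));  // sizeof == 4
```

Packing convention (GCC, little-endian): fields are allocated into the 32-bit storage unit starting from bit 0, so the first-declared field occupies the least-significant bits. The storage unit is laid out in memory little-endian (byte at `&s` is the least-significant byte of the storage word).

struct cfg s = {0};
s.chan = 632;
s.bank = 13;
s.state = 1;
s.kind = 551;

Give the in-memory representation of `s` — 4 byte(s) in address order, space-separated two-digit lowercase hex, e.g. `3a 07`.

[0+:13] chan=632 & 0x1fff = 0x278; word=0x00000278
[13+:6] bank=13 & 0x3f = 0xd; word=0x0001a278
[19+:3] state=1 & 0x7 = 0x1; word=0x0009a278
[22+:10] kind=551 & 0x3ff = 0x227; word=0x89c9a278
word = 0x89c9a278 → little-endian bytes:
  [0]=0x78  [1]=0xa2  [2]=0xc9  [3]=0x89

78 a2 c9 89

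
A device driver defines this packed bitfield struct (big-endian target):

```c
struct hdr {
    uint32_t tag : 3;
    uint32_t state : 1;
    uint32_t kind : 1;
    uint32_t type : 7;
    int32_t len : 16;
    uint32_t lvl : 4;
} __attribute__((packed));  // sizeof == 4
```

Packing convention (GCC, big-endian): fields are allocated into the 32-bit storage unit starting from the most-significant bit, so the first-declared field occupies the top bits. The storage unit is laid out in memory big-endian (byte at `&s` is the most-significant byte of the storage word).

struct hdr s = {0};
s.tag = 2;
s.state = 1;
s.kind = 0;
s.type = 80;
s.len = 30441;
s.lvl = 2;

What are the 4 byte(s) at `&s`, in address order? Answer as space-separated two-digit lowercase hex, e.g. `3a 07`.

55 07 6e 92

tag (3b) val=2 bits=0x2 at bit 29: 0x40000000
state (1b) val=1 bits=0x1 at bit 28: 0x50000000
kind (1b) val=0 bits=0x0 at bit 27: 0x50000000
type (7b) val=80 bits=0x50 at bit 20: 0x55000000
len (16b) val=30441 bits=0x76e9 at bit 4: 0x55076e90
lvl (4b) val=2 bits=0x2 at bit 0: 0x55076e92
word = 0x55076e92 → big-endian bytes:
  [0]=0x55  [1]=0x07  [2]=0x6e  [3]=0x92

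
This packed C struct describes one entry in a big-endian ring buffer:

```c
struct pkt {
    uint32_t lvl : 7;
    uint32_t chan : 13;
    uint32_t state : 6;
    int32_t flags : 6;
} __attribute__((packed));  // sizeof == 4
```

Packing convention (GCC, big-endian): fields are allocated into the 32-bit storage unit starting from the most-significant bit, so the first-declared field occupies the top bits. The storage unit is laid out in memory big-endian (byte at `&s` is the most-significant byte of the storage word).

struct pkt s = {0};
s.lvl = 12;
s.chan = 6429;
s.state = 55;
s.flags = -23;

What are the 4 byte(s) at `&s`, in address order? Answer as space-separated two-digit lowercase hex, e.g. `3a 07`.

lvl (7b) val=12 bits=0xc at bit 25: 0x18000000
chan (13b) val=6429 bits=0x191d at bit 12: 0x1991d000
state (6b) val=55 bits=0x37 at bit 6: 0x1991ddc0
flags (6b) val=-23 bits=0x29 at bit 0: 0x1991dde9
word = 0x1991dde9 → big-endian bytes:
  [0]=0x19  [1]=0x91  [2]=0xdd  [3]=0xe9

19 91 dd e9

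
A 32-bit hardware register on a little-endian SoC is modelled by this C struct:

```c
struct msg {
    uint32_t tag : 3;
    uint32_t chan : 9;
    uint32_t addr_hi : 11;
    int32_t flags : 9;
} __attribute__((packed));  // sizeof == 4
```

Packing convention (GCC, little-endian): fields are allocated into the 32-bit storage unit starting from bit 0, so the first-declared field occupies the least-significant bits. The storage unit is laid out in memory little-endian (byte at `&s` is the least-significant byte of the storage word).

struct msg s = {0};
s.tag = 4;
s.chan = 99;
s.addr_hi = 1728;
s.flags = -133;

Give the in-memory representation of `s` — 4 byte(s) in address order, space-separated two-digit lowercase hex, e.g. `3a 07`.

1c 03 ec bd

tag:3 = 4 → 0x4 << 0 → word 0x00000004
chan:9 = 99 → 0x63 << 3 → word 0x0000031c
addr_hi:11 = 1728 → 0x6c0 << 12 → word 0x006c031c
flags:9 = -133 → 0x17b << 23 → word 0xbdec031c
word = 0xbdec031c → little-endian bytes:
  [0]=0x1c  [1]=0x03  [2]=0xec  [3]=0xbd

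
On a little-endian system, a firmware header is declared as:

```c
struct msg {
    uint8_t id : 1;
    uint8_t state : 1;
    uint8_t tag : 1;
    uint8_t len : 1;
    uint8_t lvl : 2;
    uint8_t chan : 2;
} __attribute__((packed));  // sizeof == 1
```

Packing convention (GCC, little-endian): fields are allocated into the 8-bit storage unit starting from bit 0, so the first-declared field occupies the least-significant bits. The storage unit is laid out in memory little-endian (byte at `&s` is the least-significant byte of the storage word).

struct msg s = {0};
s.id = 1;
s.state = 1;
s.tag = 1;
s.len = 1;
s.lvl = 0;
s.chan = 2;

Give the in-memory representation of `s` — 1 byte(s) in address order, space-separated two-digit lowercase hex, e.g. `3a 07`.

id (1b) val=1 bits=0x1 at bit 0: 0x01
state (1b) val=1 bits=0x1 at bit 1: 0x03
tag (1b) val=1 bits=0x1 at bit 2: 0x07
len (1b) val=1 bits=0x1 at bit 3: 0x0f
lvl (2b) val=0 bits=0x0 at bit 4: 0x0f
chan (2b) val=2 bits=0x2 at bit 6: 0x8f
word = 0x8f → little-endian bytes:
  [0]=0x8f

8f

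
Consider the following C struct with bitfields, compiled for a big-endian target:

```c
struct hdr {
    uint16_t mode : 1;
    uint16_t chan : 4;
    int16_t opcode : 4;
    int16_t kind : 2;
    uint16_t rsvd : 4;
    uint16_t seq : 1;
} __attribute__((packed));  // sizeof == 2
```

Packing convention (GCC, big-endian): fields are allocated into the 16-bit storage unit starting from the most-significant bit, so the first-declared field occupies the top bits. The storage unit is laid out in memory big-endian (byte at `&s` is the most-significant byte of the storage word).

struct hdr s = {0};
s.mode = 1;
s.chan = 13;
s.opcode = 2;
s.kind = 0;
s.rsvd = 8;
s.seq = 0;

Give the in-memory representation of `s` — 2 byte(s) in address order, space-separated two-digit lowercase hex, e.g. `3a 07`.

mode:1 = 1 → 0x1 << 15 → word 0x8000
chan:4 = 13 → 0xd << 11 → word 0xe800
opcode:4 = 2 → 0x2 << 7 → word 0xe900
kind:2 = 0 → 0x0 << 5 → word 0xe900
rsvd:4 = 8 → 0x8 << 1 → word 0xe910
seq:1 = 0 → 0x0 << 0 → word 0xe910
word = 0xe910 → big-endian bytes:
  [0]=0xe9  [1]=0x10

e9 10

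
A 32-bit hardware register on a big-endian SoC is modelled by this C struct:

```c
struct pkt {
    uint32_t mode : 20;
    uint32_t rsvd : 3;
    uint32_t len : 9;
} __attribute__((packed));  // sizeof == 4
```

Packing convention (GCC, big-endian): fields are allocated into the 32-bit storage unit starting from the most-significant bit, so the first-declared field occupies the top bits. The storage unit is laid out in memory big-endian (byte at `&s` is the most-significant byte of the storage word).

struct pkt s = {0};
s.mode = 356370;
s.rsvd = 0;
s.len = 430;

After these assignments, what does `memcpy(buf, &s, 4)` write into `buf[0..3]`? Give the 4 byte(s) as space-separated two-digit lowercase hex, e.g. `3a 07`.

57 01 21 ae

mode (20b) val=356370 bits=0x57012 at bit 12: 0x57012000
rsvd (3b) val=0 bits=0x0 at bit 9: 0x57012000
len (9b) val=430 bits=0x1ae at bit 0: 0x570121ae
word = 0x570121ae → big-endian bytes:
  [0]=0x57  [1]=0x01  [2]=0x21  [3]=0xae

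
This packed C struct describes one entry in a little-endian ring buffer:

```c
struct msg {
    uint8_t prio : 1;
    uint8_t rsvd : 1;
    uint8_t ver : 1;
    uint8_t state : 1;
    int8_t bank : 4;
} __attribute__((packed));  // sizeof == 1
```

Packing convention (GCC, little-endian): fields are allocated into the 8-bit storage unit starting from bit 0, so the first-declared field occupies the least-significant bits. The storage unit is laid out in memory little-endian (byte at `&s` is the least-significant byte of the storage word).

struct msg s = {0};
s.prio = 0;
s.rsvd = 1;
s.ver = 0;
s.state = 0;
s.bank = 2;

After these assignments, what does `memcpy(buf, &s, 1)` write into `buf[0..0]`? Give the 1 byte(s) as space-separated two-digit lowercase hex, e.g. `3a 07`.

22

prio (1b) val=0 bits=0x0 at bit 0: 0x00
rsvd (1b) val=1 bits=0x1 at bit 1: 0x02
ver (1b) val=0 bits=0x0 at bit 2: 0x02
state (1b) val=0 bits=0x0 at bit 3: 0x02
bank (4b) val=2 bits=0x2 at bit 4: 0x22
word = 0x22 → little-endian bytes:
  [0]=0x22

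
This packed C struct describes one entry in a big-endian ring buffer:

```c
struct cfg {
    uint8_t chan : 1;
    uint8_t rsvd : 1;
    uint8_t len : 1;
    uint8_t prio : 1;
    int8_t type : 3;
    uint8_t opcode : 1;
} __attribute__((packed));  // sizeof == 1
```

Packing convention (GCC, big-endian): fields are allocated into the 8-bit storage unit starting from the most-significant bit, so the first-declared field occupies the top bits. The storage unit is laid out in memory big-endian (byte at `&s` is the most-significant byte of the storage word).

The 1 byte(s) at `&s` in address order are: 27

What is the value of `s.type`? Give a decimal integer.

[0]=0x27 (big-endian) → word 0x27
chan [7+:1] = (word>>7) & 0x1 = 0
rsvd [6+:1] = (word>>6) & 0x1 = 0
len [5+:1] = (word>>5) & 0x1 = 1
prio [4+:1] = (word>>4) & 0x1 = 0
type [1+:3] = (word>>1) & 0x7 = 3  ←
opcode [0+:1] = (word>>0) & 0x1 = 1
type signed 3b, MSB=0: value = 3

3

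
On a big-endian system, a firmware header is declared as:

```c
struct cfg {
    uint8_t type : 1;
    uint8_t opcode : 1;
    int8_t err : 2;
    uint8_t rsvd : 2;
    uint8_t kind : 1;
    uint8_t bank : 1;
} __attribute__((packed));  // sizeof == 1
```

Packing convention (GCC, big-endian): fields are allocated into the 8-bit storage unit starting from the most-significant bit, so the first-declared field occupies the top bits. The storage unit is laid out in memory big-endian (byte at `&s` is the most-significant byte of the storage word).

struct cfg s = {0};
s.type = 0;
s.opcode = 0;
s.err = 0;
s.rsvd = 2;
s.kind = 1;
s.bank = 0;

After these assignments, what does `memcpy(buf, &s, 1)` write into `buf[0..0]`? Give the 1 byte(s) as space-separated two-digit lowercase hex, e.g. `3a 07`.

0a

[7+:1] type=0 & 0x1 = 0x0; word=0x00
[6+:1] opcode=0 & 0x1 = 0x0; word=0x00
[4+:2] err=0 & 0x3 = 0x0; word=0x00
[2+:2] rsvd=2 & 0x3 = 0x2; word=0x08
[1+:1] kind=1 & 0x1 = 0x1; word=0x0a
[0+:1] bank=0 & 0x1 = 0x0; word=0x0a
word = 0x0a → big-endian bytes:
  [0]=0x0a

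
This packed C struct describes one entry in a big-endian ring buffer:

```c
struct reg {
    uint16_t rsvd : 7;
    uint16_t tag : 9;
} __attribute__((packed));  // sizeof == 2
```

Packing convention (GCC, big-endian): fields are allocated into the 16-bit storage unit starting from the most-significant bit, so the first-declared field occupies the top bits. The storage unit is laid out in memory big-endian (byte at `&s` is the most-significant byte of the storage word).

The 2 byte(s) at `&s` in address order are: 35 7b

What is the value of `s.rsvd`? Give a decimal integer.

26

[0]=0x35 [1]=0x7b (big-endian) → word 0x357b
rsvd:7 @ bit 9 → (0x357b>>9)&0x7f = 0x1a  ←
tag:9 @ bit 0 → (0x357b>>0)&0x1ff = 0x17b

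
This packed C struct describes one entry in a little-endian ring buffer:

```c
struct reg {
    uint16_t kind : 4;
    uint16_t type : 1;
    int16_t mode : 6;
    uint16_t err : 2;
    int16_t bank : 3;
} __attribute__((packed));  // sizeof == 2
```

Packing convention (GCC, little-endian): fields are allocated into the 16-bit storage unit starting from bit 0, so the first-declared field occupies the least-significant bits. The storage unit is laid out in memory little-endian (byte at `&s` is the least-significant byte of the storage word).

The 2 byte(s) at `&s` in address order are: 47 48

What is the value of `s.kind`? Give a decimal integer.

[0]=0x47 [1]=0x48 (little-endian) → word 0x4847
kind:4 @ bit 0 → (0x4847>>0)&0xf = 0x7  ←
type:1 @ bit 4 → (0x4847>>4)&0x1 = 0x0
mode:6 @ bit 5 → (0x4847>>5)&0x3f = 0x2
err:2 @ bit 11 → (0x4847>>11)&0x3 = 0x1
bank:3 @ bit 13 → (0x4847>>13)&0x7 = 0x2

7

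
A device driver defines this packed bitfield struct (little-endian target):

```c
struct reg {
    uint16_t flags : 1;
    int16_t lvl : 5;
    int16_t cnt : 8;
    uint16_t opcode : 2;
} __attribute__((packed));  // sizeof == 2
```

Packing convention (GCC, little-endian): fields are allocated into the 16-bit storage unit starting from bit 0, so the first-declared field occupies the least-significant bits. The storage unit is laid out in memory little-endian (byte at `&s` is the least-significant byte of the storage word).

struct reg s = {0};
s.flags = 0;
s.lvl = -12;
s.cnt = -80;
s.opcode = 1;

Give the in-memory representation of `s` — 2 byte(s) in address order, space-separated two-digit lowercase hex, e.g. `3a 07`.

[0+:1] flags=0 & 0x1 = 0x0; word=0x0000
[1+:5] lvl=-12 & 0x1f = 0x14; word=0x0028
[6+:8] cnt=-80 & 0xff = 0xb0; word=0x2c28
[14+:2] opcode=1 & 0x3 = 0x1; word=0x6c28
word = 0x6c28 → little-endian bytes:
  [0]=0x28  [1]=0x6c

28 6c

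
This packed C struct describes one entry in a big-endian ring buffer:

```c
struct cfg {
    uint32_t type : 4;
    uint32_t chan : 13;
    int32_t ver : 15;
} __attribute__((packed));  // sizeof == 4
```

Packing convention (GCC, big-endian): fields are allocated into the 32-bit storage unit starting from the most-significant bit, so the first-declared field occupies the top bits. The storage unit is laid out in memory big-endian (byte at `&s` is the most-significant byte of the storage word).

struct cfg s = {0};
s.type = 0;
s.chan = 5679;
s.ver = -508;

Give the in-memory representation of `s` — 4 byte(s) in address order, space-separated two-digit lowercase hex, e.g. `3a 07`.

0b 17 fe 04

[28+:4] type=0 & 0xf = 0x0; word=0x00000000
[15+:13] chan=5679 & 0x1fff = 0x162f; word=0x0b178000
[0+:15] ver=-508 & 0x7fff = 0x7e04; word=0x0b17fe04
word = 0x0b17fe04 → big-endian bytes:
  [0]=0x0b  [1]=0x17  [2]=0xfe  [3]=0x04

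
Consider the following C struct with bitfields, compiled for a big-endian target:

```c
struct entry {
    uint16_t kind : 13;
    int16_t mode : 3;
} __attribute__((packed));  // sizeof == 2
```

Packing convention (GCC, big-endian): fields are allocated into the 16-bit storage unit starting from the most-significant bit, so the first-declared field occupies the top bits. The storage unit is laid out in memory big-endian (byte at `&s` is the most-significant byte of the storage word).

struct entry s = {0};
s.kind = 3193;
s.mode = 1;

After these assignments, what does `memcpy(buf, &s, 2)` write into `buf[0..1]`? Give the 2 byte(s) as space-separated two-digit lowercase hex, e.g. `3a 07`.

kind (13b) val=3193 bits=0xc79 at bit 3: 0x63c8
mode (3b) val=1 bits=0x1 at bit 0: 0x63c9
word = 0x63c9 → big-endian bytes:
  [0]=0x63  [1]=0xc9

63 c9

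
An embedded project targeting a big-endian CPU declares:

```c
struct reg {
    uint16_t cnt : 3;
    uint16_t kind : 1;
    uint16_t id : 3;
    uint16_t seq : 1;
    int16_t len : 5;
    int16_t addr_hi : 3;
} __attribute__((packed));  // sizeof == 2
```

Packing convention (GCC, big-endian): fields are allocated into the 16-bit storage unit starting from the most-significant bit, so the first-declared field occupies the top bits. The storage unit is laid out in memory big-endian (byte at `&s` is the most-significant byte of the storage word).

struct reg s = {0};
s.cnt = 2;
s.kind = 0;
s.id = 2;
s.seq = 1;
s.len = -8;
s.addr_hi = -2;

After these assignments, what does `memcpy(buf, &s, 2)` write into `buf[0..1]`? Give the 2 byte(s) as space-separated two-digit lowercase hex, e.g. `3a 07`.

cnt (3b) val=2 bits=0x2 at bit 13: 0x4000
kind (1b) val=0 bits=0x0 at bit 12: 0x4000
id (3b) val=2 bits=0x2 at bit 9: 0x4400
seq (1b) val=1 bits=0x1 at bit 8: 0x4500
len (5b) val=-8 bits=0x18 at bit 3: 0x45c0
addr_hi (3b) val=-2 bits=0x6 at bit 0: 0x45c6
word = 0x45c6 → big-endian bytes:
  [0]=0x45  [1]=0xc6

45 c6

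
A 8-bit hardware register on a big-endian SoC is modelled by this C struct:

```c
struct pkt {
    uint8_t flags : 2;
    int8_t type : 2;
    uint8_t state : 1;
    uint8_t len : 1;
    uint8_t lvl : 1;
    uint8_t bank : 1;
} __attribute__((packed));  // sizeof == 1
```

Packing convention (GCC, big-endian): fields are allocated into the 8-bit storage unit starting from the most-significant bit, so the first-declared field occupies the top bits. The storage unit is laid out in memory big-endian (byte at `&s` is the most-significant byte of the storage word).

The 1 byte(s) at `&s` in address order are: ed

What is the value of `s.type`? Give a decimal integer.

-2

[0]=0xed (big-endian) → word 0xed
flags:2 @ bit 6 → (0xed>>6)&0x3 = 0x3
type:2 @ bit 4 → (0xed>>4)&0x3 = 0x2  ←
state:1 @ bit 3 → (0xed>>3)&0x1 = 0x1
len:1 @ bit 2 → (0xed>>2)&0x1 = 0x1
lvl:1 @ bit 1 → (0xed>>1)&0x1 = 0x0
bank:1 @ bit 0 → (0xed>>0)&0x1 = 0x1
type signed 2b, MSB=1: 2 - 4 = -2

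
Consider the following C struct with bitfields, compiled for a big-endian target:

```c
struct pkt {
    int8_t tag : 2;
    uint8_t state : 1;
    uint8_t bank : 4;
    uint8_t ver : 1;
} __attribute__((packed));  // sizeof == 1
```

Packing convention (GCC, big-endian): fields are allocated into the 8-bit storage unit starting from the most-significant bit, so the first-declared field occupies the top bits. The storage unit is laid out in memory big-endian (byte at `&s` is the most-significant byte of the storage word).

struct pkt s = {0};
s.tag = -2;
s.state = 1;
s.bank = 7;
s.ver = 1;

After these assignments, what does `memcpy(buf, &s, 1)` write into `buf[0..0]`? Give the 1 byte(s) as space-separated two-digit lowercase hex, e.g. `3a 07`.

tag:2 = -2 → 0x2 << 6 → word 0x80
state:1 = 1 → 0x1 << 5 → word 0xa0
bank:4 = 7 → 0x7 << 1 → word 0xae
ver:1 = 1 → 0x1 << 0 → word 0xaf
word = 0xaf → big-endian bytes:
  [0]=0xaf

af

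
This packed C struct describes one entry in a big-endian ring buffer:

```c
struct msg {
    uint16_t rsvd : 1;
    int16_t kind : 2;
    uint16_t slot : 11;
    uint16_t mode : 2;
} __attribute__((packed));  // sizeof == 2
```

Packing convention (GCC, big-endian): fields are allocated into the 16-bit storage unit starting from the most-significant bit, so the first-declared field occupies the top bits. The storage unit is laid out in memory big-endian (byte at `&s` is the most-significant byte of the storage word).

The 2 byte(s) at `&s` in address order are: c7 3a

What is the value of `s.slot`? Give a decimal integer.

462

[0]=0xc7 [1]=0x3a (big-endian) → word 0xc73a
rsvd [15+:1] = (word>>15) & 0x1 = 1
kind [13+:2] = (word>>13) & 0x3 = 2
slot [2+:11] = (word>>2) & 0x7ff = 462  ←
mode [0+:2] = (word>>0) & 0x3 = 2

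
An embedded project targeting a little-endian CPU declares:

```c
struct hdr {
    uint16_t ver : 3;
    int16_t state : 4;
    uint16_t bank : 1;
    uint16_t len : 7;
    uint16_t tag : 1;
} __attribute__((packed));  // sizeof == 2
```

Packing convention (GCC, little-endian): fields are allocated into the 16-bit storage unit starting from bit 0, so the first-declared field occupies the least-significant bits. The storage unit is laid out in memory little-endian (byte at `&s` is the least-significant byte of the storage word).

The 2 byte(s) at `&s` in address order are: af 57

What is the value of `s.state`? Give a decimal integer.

[0]=0xaf [1]=0x57 (little-endian) → word 0x57af
ver [0+:3] = (word>>0) & 0x7 = 7
state [3+:4] = (word>>3) & 0xf = 5  ←
bank [7+:1] = (word>>7) & 0x1 = 1
len [8+:7] = (word>>8) & 0x7f = 87
tag [15+:1] = (word>>15) & 0x1 = 0
state signed 4b, MSB=0: value = 5

5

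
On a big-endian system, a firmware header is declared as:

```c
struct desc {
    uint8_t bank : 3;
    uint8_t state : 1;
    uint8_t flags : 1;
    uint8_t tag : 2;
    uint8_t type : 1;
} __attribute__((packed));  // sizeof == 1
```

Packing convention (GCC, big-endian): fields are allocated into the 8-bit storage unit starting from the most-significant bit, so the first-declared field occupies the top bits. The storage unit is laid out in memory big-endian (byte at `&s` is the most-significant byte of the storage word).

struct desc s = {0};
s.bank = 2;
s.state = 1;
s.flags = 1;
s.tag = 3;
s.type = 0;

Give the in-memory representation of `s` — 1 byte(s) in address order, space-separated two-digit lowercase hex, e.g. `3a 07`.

bank:3 = 2 → 0x2 << 5 → word 0x40
state:1 = 1 → 0x1 << 4 → word 0x50
flags:1 = 1 → 0x1 << 3 → word 0x58
tag:2 = 3 → 0x3 << 1 → word 0x5e
type:1 = 0 → 0x0 << 0 → word 0x5e
word = 0x5e → big-endian bytes:
  [0]=0x5e

5e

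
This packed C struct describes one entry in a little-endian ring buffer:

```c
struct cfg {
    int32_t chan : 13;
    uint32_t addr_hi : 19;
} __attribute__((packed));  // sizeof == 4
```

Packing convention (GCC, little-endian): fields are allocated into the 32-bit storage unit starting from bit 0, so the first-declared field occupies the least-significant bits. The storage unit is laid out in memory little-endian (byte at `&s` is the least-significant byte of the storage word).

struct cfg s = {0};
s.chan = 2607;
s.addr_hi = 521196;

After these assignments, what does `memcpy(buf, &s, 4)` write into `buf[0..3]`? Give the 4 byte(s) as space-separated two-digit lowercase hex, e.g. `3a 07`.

chan:13 = 2607 → 0xa2f << 0 → word 0x00000a2f
addr_hi:19 = 521196 → 0x7f3ec << 13 → word 0xfe7d8a2f
word = 0xfe7d8a2f → little-endian bytes:
  [0]=0x2f  [1]=0x8a  [2]=0x7d  [3]=0xfe

2f 8a 7d fe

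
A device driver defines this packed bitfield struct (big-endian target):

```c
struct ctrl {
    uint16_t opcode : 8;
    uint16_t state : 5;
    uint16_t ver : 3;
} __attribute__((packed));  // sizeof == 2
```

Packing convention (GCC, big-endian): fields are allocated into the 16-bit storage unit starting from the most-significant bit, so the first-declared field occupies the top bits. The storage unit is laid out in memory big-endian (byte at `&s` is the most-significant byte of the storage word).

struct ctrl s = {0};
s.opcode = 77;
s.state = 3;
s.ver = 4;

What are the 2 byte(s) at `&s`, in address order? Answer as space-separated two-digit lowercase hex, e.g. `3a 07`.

4d 1c

opcode:8 = 77 → 0x4d << 8 → word 0x4d00
state:5 = 3 → 0x3 << 3 → word 0x4d18
ver:3 = 4 → 0x4 << 0 → word 0x4d1c
word = 0x4d1c → big-endian bytes:
  [0]=0x4d  [1]=0x1c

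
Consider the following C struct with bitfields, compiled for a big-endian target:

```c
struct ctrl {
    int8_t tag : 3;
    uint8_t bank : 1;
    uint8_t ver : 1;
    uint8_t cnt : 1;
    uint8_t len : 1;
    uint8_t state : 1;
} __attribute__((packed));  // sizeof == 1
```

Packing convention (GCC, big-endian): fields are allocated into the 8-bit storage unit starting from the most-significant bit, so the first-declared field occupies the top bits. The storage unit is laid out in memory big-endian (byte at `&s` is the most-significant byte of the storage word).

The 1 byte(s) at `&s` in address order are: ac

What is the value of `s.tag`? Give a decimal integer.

-3

[0]=0xac (big-endian) → word 0xac
tag:3 @ bit 5 → (0xac>>5)&0x7 = 0x5  ←
bank:1 @ bit 4 → (0xac>>4)&0x1 = 0x0
ver:1 @ bit 3 → (0xac>>3)&0x1 = 0x1
cnt:1 @ bit 2 → (0xac>>2)&0x1 = 0x1
len:1 @ bit 1 → (0xac>>1)&0x1 = 0x0
state:1 @ bit 0 → (0xac>>0)&0x1 = 0x0
tag signed 3b, MSB=1: 5 - 8 = -3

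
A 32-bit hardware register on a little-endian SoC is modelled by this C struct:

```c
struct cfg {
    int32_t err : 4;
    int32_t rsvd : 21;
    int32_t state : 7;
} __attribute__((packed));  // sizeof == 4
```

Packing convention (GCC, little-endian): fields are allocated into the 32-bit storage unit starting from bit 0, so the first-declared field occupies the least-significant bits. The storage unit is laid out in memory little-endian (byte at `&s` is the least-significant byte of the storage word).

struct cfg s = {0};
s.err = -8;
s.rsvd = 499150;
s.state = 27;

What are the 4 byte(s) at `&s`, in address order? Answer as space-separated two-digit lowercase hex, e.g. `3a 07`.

e8 dc 79 36

[0+:4] err=-8 & 0xf = 0x8; word=0x00000008
[4+:21] rsvd=499150 & 0x1fffff = 0x79dce; word=0x0079dce8
[25+:7] state=27 & 0x7f = 0x1b; word=0x3679dce8
word = 0x3679dce8 → little-endian bytes:
  [0]=0xe8  [1]=0xdc  [2]=0x79  [3]=0x36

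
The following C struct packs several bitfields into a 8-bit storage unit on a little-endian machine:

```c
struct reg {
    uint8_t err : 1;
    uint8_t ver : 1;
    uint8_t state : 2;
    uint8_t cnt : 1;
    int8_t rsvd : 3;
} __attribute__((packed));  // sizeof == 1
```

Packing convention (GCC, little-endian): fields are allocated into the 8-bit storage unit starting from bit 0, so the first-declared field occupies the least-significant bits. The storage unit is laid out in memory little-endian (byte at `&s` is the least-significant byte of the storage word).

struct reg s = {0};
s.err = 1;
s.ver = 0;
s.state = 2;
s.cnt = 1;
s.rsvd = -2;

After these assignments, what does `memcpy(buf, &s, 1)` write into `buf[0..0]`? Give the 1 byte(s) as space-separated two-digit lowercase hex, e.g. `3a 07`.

d9

[0+:1] err=1 & 0x1 = 0x1; word=0x01
[1+:1] ver=0 & 0x1 = 0x0; word=0x01
[2+:2] state=2 & 0x3 = 0x2; word=0x09
[4+:1] cnt=1 & 0x1 = 0x1; word=0x19
[5+:3] rsvd=-2 & 0x7 = 0x6; word=0xd9
word = 0xd9 → little-endian bytes:
  [0]=0xd9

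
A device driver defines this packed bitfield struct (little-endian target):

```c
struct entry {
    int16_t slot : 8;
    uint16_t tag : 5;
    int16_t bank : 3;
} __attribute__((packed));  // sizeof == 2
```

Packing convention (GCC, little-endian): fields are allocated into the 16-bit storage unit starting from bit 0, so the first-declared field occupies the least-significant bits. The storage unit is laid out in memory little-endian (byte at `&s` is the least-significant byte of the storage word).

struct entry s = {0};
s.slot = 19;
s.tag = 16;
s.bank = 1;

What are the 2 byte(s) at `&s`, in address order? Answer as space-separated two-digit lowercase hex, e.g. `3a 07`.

slot:8 = 19 → 0x13 << 0 → word 0x0013
tag:5 = 16 → 0x10 << 8 → word 0x1013
bank:3 = 1 → 0x1 << 13 → word 0x3013
word = 0x3013 → little-endian bytes:
  [0]=0x13  [1]=0x30

13 30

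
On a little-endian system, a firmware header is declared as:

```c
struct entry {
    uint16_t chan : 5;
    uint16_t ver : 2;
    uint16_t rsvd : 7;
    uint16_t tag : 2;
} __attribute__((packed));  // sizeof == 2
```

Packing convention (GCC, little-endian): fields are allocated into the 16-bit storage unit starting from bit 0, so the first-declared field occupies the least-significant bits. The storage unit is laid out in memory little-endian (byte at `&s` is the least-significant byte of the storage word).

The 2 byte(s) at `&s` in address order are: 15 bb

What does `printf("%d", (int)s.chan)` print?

[0]=0x15 [1]=0xbb (little-endian) → word 0xbb15
chan [0+:5] = (word>>0) & 0x1f = 21  ←
ver [5+:2] = (word>>5) & 0x3 = 0
rsvd [7+:7] = (word>>7) & 0x7f = 118
tag [14+:2] = (word>>14) & 0x3 = 2

21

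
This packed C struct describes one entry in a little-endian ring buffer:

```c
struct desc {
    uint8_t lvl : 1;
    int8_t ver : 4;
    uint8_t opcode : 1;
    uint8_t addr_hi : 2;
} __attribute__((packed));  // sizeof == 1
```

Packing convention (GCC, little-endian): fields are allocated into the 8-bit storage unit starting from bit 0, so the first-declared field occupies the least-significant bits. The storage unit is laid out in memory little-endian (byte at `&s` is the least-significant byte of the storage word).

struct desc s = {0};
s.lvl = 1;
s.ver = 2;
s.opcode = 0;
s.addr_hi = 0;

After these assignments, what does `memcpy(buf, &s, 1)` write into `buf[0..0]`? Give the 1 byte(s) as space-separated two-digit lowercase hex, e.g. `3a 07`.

lvl (1b) val=1 bits=0x1 at bit 0: 0x01
ver (4b) val=2 bits=0x2 at bit 1: 0x05
opcode (1b) val=0 bits=0x0 at bit 5: 0x05
addr_hi (2b) val=0 bits=0x0 at bit 6: 0x05
word = 0x05 → little-endian bytes:
  [0]=0x05

05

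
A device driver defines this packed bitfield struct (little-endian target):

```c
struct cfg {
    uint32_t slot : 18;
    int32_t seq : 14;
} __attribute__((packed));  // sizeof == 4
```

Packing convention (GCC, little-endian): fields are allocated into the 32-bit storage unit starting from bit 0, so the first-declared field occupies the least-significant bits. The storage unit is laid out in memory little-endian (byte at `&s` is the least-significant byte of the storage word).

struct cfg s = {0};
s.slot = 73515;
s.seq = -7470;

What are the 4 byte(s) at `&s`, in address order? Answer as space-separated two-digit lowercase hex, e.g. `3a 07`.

2b 1f 49 8b

[0+:18] slot=73515 & 0x3ffff = 0x11f2b; word=0x00011f2b
[18+:14] seq=-7470 & 0x3fff = 0x22d2; word=0x8b491f2b
word = 0x8b491f2b → little-endian bytes:
  [0]=0x2b  [1]=0x1f  [2]=0x49  [3]=0x8b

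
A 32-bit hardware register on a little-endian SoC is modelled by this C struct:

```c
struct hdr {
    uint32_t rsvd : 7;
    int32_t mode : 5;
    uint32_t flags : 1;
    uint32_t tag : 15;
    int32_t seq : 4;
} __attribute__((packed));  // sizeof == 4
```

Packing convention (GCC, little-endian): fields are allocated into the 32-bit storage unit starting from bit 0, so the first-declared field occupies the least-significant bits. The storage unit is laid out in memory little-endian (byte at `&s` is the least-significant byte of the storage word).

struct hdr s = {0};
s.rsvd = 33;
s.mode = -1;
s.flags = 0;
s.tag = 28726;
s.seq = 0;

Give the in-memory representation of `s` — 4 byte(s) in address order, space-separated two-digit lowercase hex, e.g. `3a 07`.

rsvd (7b) val=33 bits=0x21 at bit 0: 0x00000021
mode (5b) val=-1 bits=0x1f at bit 7: 0x00000fa1
flags (1b) val=0 bits=0x0 at bit 12: 0x00000fa1
tag (15b) val=28726 bits=0x7036 at bit 13: 0x0e06cfa1
seq (4b) val=0 bits=0x0 at bit 28: 0x0e06cfa1
word = 0x0e06cfa1 → little-endian bytes:
  [0]=0xa1  [1]=0xcf  [2]=0x06  [3]=0x0e

a1 cf 06 0e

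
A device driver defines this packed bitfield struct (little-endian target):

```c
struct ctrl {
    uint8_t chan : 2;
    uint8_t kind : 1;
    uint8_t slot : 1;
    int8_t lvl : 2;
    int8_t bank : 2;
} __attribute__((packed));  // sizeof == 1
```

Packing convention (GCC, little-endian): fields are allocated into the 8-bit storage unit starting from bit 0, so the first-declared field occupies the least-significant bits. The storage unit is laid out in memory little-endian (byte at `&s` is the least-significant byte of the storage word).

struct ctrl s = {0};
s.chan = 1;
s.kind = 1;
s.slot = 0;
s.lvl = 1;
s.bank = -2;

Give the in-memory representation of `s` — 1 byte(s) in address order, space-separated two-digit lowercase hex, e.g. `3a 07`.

chan (2b) val=1 bits=0x1 at bit 0: 0x01
kind (1b) val=1 bits=0x1 at bit 2: 0x05
slot (1b) val=0 bits=0x0 at bit 3: 0x05
lvl (2b) val=1 bits=0x1 at bit 4: 0x15
bank (2b) val=-2 bits=0x2 at bit 6: 0x95
word = 0x95 → little-endian bytes:
  [0]=0x95

95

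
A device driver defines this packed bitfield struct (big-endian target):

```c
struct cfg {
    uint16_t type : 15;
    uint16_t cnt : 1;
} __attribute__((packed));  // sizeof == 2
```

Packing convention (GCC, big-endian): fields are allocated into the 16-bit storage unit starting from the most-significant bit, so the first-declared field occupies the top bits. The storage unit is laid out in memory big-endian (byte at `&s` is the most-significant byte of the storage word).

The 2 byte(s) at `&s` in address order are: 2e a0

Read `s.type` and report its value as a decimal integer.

5968

[0]=0x2e [1]=0xa0 (big-endian) → word 0x2ea0
type:15 @ bit 1 → (0x2ea0>>1)&0x7fff = 0x1750  ←
cnt:1 @ bit 0 → (0x2ea0>>0)&0x1 = 0x0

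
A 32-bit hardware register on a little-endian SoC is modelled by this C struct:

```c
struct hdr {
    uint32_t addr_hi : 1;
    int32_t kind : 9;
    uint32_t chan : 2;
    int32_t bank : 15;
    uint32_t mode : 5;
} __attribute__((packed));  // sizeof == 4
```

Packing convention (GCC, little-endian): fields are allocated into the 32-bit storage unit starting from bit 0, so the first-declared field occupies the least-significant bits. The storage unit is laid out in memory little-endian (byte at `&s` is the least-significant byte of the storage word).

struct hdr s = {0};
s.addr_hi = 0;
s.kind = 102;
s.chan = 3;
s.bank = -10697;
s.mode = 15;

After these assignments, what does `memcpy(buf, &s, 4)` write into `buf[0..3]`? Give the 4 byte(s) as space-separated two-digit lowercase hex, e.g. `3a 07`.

addr_hi (1b) val=0 bits=0x0 at bit 0: 0x00000000
kind (9b) val=102 bits=0x66 at bit 1: 0x000000cc
chan (2b) val=3 bits=0x3 at bit 10: 0x00000ccc
bank (15b) val=-10697 bits=0x5637 at bit 12: 0x05637ccc
mode (5b) val=15 bits=0xf at bit 27: 0x7d637ccc
word = 0x7d637ccc → little-endian bytes:
  [0]=0xcc  [1]=0x7c  [2]=0x63  [3]=0x7d

cc 7c 63 7d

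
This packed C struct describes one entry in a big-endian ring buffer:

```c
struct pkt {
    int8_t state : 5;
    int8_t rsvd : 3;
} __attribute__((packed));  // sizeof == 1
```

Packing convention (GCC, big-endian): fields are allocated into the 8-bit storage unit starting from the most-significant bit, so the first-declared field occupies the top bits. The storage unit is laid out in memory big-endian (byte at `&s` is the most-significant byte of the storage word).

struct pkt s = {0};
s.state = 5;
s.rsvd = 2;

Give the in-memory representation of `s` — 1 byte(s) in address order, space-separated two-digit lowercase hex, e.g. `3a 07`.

state:5 = 5 → 0x5 << 3 → word 0x28
rsvd:3 = 2 → 0x2 << 0 → word 0x2a
word = 0x2a → big-endian bytes:
  [0]=0x2a

2a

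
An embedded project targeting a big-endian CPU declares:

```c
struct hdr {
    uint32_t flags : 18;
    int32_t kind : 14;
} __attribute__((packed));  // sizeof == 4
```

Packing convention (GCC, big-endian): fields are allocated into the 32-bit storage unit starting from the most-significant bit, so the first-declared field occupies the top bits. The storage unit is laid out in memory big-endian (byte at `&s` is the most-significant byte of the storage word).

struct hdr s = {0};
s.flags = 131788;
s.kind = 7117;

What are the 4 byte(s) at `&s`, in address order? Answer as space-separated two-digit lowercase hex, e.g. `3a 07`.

80 b3 1b cd

flags (18b) val=131788 bits=0x202cc at bit 14: 0x80b30000
kind (14b) val=7117 bits=0x1bcd at bit 0: 0x80b31bcd
word = 0x80b31bcd → big-endian bytes:
  [0]=0x80  [1]=0xb3  [2]=0x1b  [3]=0xcd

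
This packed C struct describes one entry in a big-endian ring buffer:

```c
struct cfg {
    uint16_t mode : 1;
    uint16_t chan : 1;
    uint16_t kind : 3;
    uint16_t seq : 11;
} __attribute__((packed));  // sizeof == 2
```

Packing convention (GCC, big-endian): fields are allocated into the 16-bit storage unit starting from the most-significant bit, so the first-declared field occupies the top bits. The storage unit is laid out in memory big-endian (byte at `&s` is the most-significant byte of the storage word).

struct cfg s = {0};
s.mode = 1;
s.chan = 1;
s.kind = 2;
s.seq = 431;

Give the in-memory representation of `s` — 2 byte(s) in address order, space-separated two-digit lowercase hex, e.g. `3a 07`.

[15+:1] mode=1 & 0x1 = 0x1; word=0x8000
[14+:1] chan=1 & 0x1 = 0x1; word=0xc000
[11+:3] kind=2 & 0x7 = 0x2; word=0xd000
[0+:11] seq=431 & 0x7ff = 0x1af; word=0xd1af
word = 0xd1af → big-endian bytes:
  [0]=0xd1  [1]=0xaf

d1 af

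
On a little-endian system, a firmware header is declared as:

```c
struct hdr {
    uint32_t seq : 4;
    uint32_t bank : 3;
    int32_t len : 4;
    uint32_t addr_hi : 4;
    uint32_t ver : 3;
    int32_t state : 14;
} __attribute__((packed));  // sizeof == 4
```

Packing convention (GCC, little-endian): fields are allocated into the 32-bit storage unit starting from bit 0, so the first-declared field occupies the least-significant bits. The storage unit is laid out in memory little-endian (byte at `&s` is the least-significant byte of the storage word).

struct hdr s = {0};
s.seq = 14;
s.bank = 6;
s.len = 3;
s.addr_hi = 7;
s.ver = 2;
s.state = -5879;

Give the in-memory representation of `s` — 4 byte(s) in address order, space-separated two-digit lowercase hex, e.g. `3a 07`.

[0+:4] seq=14 & 0xf = 0xe; word=0x0000000e
[4+:3] bank=6 & 0x7 = 0x6; word=0x0000006e
[7+:4] len=3 & 0xf = 0x3; word=0x000001ee
[11+:4] addr_hi=7 & 0xf = 0x7; word=0x000039ee
[15+:3] ver=2 & 0x7 = 0x2; word=0x000139ee
[18+:14] state=-5879 & 0x3fff = 0x2909; word=0xa42539ee
word = 0xa42539ee → little-endian bytes:
  [0]=0xee  [1]=0x39  [2]=0x25  [3]=0xa4

ee 39 25 a4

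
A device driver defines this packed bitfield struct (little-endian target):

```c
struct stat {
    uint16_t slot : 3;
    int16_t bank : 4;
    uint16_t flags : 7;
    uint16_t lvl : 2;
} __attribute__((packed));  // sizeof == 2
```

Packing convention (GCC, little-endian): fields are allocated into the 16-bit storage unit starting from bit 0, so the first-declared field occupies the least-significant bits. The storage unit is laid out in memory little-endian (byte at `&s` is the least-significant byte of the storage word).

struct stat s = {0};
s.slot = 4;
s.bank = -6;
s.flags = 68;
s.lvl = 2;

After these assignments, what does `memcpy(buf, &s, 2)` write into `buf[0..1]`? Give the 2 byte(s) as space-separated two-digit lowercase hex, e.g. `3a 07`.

54 a2

slot:3 = 4 → 0x4 << 0 → word 0x0004
bank:4 = -6 → 0xa << 3 → word 0x0054
flags:7 = 68 → 0x44 << 7 → word 0x2254
lvl:2 = 2 → 0x2 << 14 → word 0xa254
word = 0xa254 → little-endian bytes:
  [0]=0x54  [1]=0xa2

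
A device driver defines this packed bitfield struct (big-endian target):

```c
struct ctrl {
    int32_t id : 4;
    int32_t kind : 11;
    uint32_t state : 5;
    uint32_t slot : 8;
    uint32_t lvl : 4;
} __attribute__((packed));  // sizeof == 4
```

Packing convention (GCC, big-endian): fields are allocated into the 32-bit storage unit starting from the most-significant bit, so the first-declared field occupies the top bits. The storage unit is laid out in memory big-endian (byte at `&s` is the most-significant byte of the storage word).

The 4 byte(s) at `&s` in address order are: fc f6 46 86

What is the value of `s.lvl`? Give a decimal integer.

[0]=0xfc [1]=0xf6 [2]=0x46 [3]=0x86 (big-endian) → word 0xfcf64686
id [28+:4] = (word>>28) & 0xf = 15
kind [17+:11] = (word>>17) & 0x7ff = 1659
state [12+:5] = (word>>12) & 0x1f = 4
slot [4+:8] = (word>>4) & 0xff = 104
lvl [0+:4] = (word>>0) & 0xf = 6  ←

6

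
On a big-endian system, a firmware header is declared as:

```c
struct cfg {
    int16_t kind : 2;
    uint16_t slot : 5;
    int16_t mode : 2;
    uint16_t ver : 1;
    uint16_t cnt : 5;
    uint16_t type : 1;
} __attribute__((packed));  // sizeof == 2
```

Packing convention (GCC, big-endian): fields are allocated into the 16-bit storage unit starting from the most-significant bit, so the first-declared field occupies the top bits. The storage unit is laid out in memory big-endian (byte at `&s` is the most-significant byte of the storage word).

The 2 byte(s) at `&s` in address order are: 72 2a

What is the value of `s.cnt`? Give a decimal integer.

21

[0]=0x72 [1]=0x2a (big-endian) → word 0x722a
kind:2 @ bit 14 → (0x722a>>14)&0x3 = 0x1
slot:5 @ bit 9 → (0x722a>>9)&0x1f = 0x19
mode:2 @ bit 7 → (0x722a>>7)&0x3 = 0x0
ver:1 @ bit 6 → (0x722a>>6)&0x1 = 0x0
cnt:5 @ bit 1 → (0x722a>>1)&0x1f = 0x15  ←
type:1 @ bit 0 → (0x722a>>0)&0x1 = 0x0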